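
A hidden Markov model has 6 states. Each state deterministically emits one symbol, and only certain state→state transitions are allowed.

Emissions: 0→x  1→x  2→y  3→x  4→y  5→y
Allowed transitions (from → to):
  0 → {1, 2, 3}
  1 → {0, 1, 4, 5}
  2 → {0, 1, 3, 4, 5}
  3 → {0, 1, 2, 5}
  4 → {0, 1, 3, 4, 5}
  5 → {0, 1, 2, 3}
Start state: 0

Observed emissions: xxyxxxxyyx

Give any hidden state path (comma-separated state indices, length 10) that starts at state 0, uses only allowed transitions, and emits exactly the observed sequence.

0,3,5,1,0,3,0,2,5,0

  t0 'x' -> {0,1,3}, take 0 (start)
  t1 'x' -> {0,1,3}, take 3 (0->3 ok)
  t2 'y' -> {2,4,5}, take 5 (3->5 ok)
  t3 'x' -> {0,1,3}, take 1 (5->1 ok)
  t4 'x' -> {0,1,3}, take 0 (1->0 ok)
  t5 'x' -> {0,1,3}, take 3 (0->3 ok)
  t6 'x' -> {0,1,3}, take 0 (3->0 ok)
  t7 'y' -> {2,4,5}, take 2 (0->2 ok)
  t8 'y' -> {2,4,5}, take 5 (2->5 ok)
  t9 'x' -> {0,1,3}, take 0 (5->0 ok)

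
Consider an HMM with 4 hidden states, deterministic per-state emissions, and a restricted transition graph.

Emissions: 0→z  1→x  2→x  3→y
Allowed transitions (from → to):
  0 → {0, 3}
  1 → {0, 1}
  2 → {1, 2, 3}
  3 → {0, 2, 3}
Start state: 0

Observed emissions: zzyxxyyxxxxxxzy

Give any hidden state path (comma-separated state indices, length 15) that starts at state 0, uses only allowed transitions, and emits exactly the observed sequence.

  0: obs=z cand={0} pick 0 [start]
  1: obs=z cand={0} pick 0 [0->0 ok]
  2: obs=y cand={3} pick 3 [0->3 ok]
  3: obs=x cand={1,2} pick 2 [3->2 ok]
  4: obs=x cand={1,2} pick 2 [2->2 ok]
  5: obs=y cand={3} pick 3 [2->3 ok]
  6: obs=y cand={3} pick 3 [3->3 ok]
  7: obs=x cand={1,2} pick 2 [3->2 ok]
  8: obs=x cand={1,2} pick 2 [2->2 ok]
  9: obs=x cand={1,2} pick 2 [2->2 ok]
  10: obs=x cand={1,2} pick 2 [2->2 ok]
  11: obs=x cand={1,2} pick 2 [2->2 ok]
  12: obs=x cand={1,2} pick 1 [2->1 ok]
  13: obs=z cand={0} pick 0 [1->0 ok]
  14: obs=y cand={3} pick 3 [0->3 ok]

0,0,3,2,2,3,3,2,2,2,2,2,1,0,3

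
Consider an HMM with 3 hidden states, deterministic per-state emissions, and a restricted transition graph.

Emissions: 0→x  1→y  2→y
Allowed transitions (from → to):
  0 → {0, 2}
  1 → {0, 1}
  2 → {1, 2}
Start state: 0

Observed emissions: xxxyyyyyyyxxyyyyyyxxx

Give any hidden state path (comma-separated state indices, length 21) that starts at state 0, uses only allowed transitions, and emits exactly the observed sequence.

0,0,0,2,2,1,1,1,1,1,0,0,2,2,2,2,2,1,0,0,0

  [0] x  {0}  => 0  start
  [1] x  {0}  => 0  0->0 ok
  [2] x  {0}  => 0  0->0 ok
  [3] y  {1,2}  => 2  0->2 ok
  [4] y  {1,2}  => 2  2->2 ok
  [5] y  {1,2}  => 1  2->1 ok
  [6] y  {1,2}  => 1  1->1 ok
  [7] y  {1,2}  => 1  1->1 ok
  [8] y  {1,2}  => 1  1->1 ok
  [9] y  {1,2}  => 1  1->1 ok
  [10] x  {0}  => 0  1->0 ok
  [11] x  {0}  => 0  0->0 ok
  [12] y  {1,2}  => 2  0->2 ok
  [13] y  {1,2}  => 2  2->2 ok
  [14] y  {1,2}  => 2  2->2 ok
  [15] y  {1,2}  => 2  2->2 ok
  [16] y  {1,2}  => 2  2->2 ok
  [17] y  {1,2}  => 1  2->1 ok
  [18] x  {0}  => 0  1->0 ok
  [19] x  {0}  => 0  0->0 ok
  [20] x  {0}  => 0  0->0 ok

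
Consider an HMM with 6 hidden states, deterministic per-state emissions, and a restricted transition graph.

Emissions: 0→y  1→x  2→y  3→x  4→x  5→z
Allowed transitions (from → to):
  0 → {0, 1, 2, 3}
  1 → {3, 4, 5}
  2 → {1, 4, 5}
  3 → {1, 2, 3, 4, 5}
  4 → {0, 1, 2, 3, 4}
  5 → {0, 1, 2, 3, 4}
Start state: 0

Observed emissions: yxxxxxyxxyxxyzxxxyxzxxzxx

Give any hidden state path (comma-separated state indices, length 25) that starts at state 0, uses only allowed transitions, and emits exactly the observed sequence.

  [0] y  {0,2}  => 0  start
  [1] x  {1,3,4}  => 3  0->3 ok
  [2] x  {1,3,4}  => 1  3->1 ok
  [3] x  {1,3,4}  => 3  1->3 ok
  [4] x  {1,3,4}  => 1  3->1 ok
  [5] x  {1,3,4}  => 4  1->4 ok
  [6] y  {0,2}  => 2  4->2 ok
  [7] x  {1,3,4}  => 1  2->1 ok
  [8] x  {1,3,4}  => 4  1->4 ok
  [9] y  {0,2}  => 2  4->2 ok
  [10] x  {1,3,4}  => 1  2->1 ok
  [11] x  {1,3,4}  => 4  1->4 ok
  [12] y  {0,2}  => 2  4->2 ok
  [13] z  {5}  => 5  2->5 ok
  [14] x  {1,3,4}  => 1  5->1 ok
  [15] x  {1,3,4}  => 3  1->3 ok
  [16] x  {1,3,4}  => 4  3->4 ok
  [17] y  {0,2}  => 2  4->2 ok
  [18] x  {1,3,4}  => 1  2->1 ok
  [19] z  {5}  => 5  1->5 ok
  [20] x  {1,3,4}  => 3  5->3 ok
  [21] x  {1,3,4}  => 1  3->1 ok
  [22] z  {5}  => 5  1->5 ok
  [23] x  {1,3,4}  => 1  5->1 ok
  [24] x  {1,3,4}  => 4  1->4 ok

0,3,1,3,1,4,2,1,4,2,1,4,2,5,1,3,4,2,1,5,3,1,5,1,4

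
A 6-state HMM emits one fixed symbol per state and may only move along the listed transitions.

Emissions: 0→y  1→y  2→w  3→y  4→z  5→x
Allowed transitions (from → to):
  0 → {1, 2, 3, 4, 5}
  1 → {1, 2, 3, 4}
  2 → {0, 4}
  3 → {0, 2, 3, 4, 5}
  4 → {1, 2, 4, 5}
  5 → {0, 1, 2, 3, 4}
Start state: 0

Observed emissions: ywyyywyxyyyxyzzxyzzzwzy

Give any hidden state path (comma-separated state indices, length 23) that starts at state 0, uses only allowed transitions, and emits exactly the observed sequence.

  0: obs=y cand={0,1,3} pick 0 [start]
  1: obs=w cand={2} pick 2 [0->2 ok]
  2: obs=y cand={0,1,3} pick 0 [2->0 ok]
  3: obs=y cand={0,1,3} pick 1 [0->1 ok]
  4: obs=y cand={0,1,3} pick 1 [1->1 ok]
  5: obs=w cand={2} pick 2 [1->2 ok]
  6: obs=y cand={0,1,3} pick 0 [2->0 ok]
  7: obs=x cand={5} pick 5 [0->5 ok]
  8: obs=y cand={0,1,3} pick 3 [5->3 ok]
  9: obs=y cand={0,1,3} pick 0 [3->0 ok]
  10: obs=y cand={0,1,3} pick 3 [0->3 ok]
  11: obs=x cand={5} pick 5 [3->5 ok]
  12: obs=y cand={0,1,3} pick 3 [5->3 ok]
  13: obs=z cand={4} pick 4 [3->4 ok]
  14: obs=z cand={4} pick 4 [4->4 ok]
  15: obs=x cand={5} pick 5 [4->5 ok]
  16: obs=y cand={0,1,3} pick 0 [5->0 ok]
  17: obs=z cand={4} pick 4 [0->4 ok]
  18: obs=z cand={4} pick 4 [4->4 ok]
  19: obs=z cand={4} pick 4 [4->4 ok]
  20: obs=w cand={2} pick 2 [4->2 ok]
  21: obs=z cand={4} pick 4 [2->4 ok]
  22: obs=y cand={0,1,3} pick 1 [4->1 ok]

0,2,0,1,1,2,0,5,3,0,3,5,3,4,4,5,0,4,4,4,2,4,1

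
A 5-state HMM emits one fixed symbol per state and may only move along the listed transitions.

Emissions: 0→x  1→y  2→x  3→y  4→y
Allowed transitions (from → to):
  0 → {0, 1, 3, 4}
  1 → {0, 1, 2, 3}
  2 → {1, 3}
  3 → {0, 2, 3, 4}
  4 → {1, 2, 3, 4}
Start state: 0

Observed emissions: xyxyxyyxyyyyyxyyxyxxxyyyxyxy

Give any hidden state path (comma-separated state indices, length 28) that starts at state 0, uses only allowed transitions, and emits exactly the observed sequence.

0,3,2,3,0,4,4,2,3,3,4,1,3,2,3,3,0,1,0,0,0,4,1,3,2,3,2,3

  [0] x  {0,2}  => 0  start
  [1] y  {1,3,4}  => 3  0->3 ok
  [2] x  {0,2}  => 2  3->2 ok
  [3] y  {1,3,4}  => 3  2->3 ok
  [4] x  {0,2}  => 0  3->0 ok
  [5] y  {1,3,4}  => 4  0->4 ok
  [6] y  {1,3,4}  => 4  4->4 ok
  [7] x  {0,2}  => 2  4->2 ok
  [8] y  {1,3,4}  => 3  2->3 ok
  [9] y  {1,3,4}  => 3  3->3 ok
  [10] y  {1,3,4}  => 4  3->4 ok
  [11] y  {1,3,4}  => 1  4->1 ok
  [12] y  {1,3,4}  => 3  1->3 ok
  [13] x  {0,2}  => 2  3->2 ok
  [14] y  {1,3,4}  => 3  2->3 ok
  [15] y  {1,3,4}  => 3  3->3 ok
  [16] x  {0,2}  => 0  3->0 ok
  [17] y  {1,3,4}  => 1  0->1 ok
  [18] x  {0,2}  => 0  1->0 ok
  [19] x  {0,2}  => 0  0->0 ok
  [20] x  {0,2}  => 0  0->0 ok
  [21] y  {1,3,4}  => 4  0->4 ok
  [22] y  {1,3,4}  => 1  4->1 ok
  [23] y  {1,3,4}  => 3  1->3 ok
  [24] x  {0,2}  => 2  3->2 ok
  [25] y  {1,3,4}  => 3  2->3 ok
  [26] x  {0,2}  => 2  3->2 ok
  [27] y  {1,3,4}  => 3  2->3 ok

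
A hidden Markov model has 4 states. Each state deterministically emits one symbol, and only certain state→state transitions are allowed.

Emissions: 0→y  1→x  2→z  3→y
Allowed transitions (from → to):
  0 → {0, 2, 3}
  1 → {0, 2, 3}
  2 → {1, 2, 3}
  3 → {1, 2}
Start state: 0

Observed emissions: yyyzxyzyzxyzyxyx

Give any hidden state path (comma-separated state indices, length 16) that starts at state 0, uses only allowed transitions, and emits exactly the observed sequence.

  t0 'y' -> {0,3}, take 0 (start)
  t1 'y' -> {0,3}, take 0 (0->0 ok)
  t2 'y' -> {0,3}, take 3 (0->3 ok)
  t3 'z' -> {2}, take 2 (3->2 ok)
  t4 'x' -> {1}, take 1 (2->1 ok)
  t5 'y' -> {0,3}, take 0 (1->0 ok)
  t6 'z' -> {2}, take 2 (0->2 ok)
  t7 'y' -> {0,3}, take 3 (2->3 ok)
  t8 'z' -> {2}, take 2 (3->2 ok)
  t9 'x' -> {1}, take 1 (2->1 ok)
  t10 'y' -> {0,3}, take 3 (1->3 ok)
  t11 'z' -> {2}, take 2 (3->2 ok)
  t12 'y' -> {0,3}, take 3 (2->3 ok)
  t13 'x' -> {1}, take 1 (3->1 ok)
  t14 'y' -> {0,3}, take 3 (1->3 ok)
  t15 'x' -> {1}, take 1 (3->1 ok)

0,0,3,2,1,0,2,3,2,1,3,2,3,1,3,1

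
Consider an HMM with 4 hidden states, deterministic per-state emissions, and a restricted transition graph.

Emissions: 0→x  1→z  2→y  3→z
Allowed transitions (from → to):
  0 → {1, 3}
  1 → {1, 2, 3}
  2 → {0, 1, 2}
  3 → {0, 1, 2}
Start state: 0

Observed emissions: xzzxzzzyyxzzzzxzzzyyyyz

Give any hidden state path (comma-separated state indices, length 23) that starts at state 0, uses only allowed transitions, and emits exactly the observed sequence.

  pos 0: x in {0}, choose 0; start
  pos 1: z in {1,3}, choose 1; 0->1 ok
  pos 2: z in {1,3}, choose 3; 1->3 ok
  pos 3: x in {0}, choose 0; 3->0 ok
  pos 4: z in {1,3}, choose 1; 0->1 ok
  pos 5: z in {1,3}, choose 1; 1->1 ok
  pos 6: z in {1,3}, choose 1; 1->1 ok
  pos 7: y in {2}, choose 2; 1->2 ok
  pos 8: y in {2}, choose 2; 2->2 ok
  pos 9: x in {0}, choose 0; 2->0 ok
  pos 10: z in {1,3}, choose 3; 0->3 ok
  pos 11: z in {1,3}, choose 1; 3->1 ok
  pos 12: z in {1,3}, choose 1; 1->1 ok
  pos 13: z in {1,3}, choose 3; 1->3 ok
  pos 14: x in {0}, choose 0; 3->0 ok
  pos 15: z in {1,3}, choose 1; 0->1 ok
  pos 16: z in {1,3}, choose 1; 1->1 ok
  pos 17: z in {1,3}, choose 3; 1->3 ok
  pos 18: y in {2}, choose 2; 3->2 ok
  pos 19: y in {2}, choose 2; 2->2 ok
  pos 20: y in {2}, choose 2; 2->2 ok
  pos 21: y in {2}, choose 2; 2->2 ok
  pos 22: z in {1,3}, choose 1; 2->1 ok

0,1,3,0,1,1,1,2,2,0,3,1,1,3,0,1,1,3,2,2,2,2,1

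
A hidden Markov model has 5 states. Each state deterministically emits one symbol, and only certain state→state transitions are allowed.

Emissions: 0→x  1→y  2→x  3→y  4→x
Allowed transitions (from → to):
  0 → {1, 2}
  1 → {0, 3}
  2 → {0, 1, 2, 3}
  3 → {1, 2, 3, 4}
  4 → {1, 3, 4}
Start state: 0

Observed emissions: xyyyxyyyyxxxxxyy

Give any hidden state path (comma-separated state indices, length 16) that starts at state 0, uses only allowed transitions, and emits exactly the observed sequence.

0,1,3,3,4,3,3,1,3,4,4,4,4,4,1,3

  0: obs=x cand={0,2,4} pick 0 [start]
  1: obs=y cand={1,3} pick 1 [0->1 ok]
  2: obs=y cand={1,3} pick 3 [1->3 ok]
  3: obs=y cand={1,3} pick 3 [3->3 ok]
  4: obs=x cand={0,2,4} pick 4 [3->4 ok]
  5: obs=y cand={1,3} pick 3 [4->3 ok]
  6: obs=y cand={1,3} pick 3 [3->3 ok]
  7: obs=y cand={1,3} pick 1 [3->1 ok]
  8: obs=y cand={1,3} pick 3 [1->3 ok]
  9: obs=x cand={0,2,4} pick 4 [3->4 ok]
  10: obs=x cand={0,2,4} pick 4 [4->4 ok]
  11: obs=x cand={0,2,4} pick 4 [4->4 ok]
  12: obs=x cand={0,2,4} pick 4 [4->4 ok]
  13: obs=x cand={0,2,4} pick 4 [4->4 ok]
  14: obs=y cand={1,3} pick 1 [4->1 ok]
  15: obs=y cand={1,3} pick 3 [1->3 ok]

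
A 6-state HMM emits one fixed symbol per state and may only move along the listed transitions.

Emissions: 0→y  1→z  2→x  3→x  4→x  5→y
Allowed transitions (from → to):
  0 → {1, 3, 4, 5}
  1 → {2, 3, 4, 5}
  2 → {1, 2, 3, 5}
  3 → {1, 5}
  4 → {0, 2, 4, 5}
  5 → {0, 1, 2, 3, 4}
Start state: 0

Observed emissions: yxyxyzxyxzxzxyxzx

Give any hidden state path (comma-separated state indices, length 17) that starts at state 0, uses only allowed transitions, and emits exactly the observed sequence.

  t0 'y' -> {0,5}, take 0 (start)
  t1 'x' -> {2,3,4}, take 3 (0->3 ok)
  t2 'y' -> {0,5}, take 5 (3->5 ok)
  t3 'x' -> {2,3,4}, take 3 (5->3 ok)
  t4 'y' -> {0,5}, take 5 (3->5 ok)
  t5 'z' -> {1}, take 1 (5->1 ok)
  t6 'x' -> {2,3,4}, take 3 (1->3 ok)
  t7 'y' -> {0,5}, take 5 (3->5 ok)
  t8 'x' -> {2,3,4}, take 2 (5->2 ok)
  t9 'z' -> {1}, take 1 (2->1 ok)
  t10 'x' -> {2,3,4}, take 3 (1->3 ok)
  t11 'z' -> {1}, take 1 (3->1 ok)
  t12 'x' -> {2,3,4}, take 3 (1->3 ok)
  t13 'y' -> {0,5}, take 5 (3->5 ok)
  t14 'x' -> {2,3,4}, take 2 (5->2 ok)
  t15 'z' -> {1}, take 1 (2->1 ok)
  t16 'x' -> {2,3,4}, take 3 (1->3 ok)

0,3,5,3,5,1,3,5,2,1,3,1,3,5,2,1,3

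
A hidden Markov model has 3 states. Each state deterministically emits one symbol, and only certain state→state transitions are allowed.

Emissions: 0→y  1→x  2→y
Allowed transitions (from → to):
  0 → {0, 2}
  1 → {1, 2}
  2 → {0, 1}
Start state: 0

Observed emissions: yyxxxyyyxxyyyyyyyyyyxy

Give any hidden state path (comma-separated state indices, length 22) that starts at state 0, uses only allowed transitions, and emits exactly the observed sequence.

0,2,1,1,1,2,0,2,1,1,2,0,2,0,2,0,0,0,0,2,1,2

  pos 0: y in {0,2}, choose 0; start
  pos 1: y in {0,2}, choose 2; 0->2 ok
  pos 2: x in {1}, choose 1; 2->1 ok
  pos 3: x in {1}, choose 1; 1->1 ok
  pos 4: x in {1}, choose 1; 1->1 ok
  pos 5: y in {0,2}, choose 2; 1->2 ok
  pos 6: y in {0,2}, choose 0; 2->0 ok
  pos 7: y in {0,2}, choose 2; 0->2 ok
  pos 8: x in {1}, choose 1; 2->1 ok
  pos 9: x in {1}, choose 1; 1->1 ok
  pos 10: y in {0,2}, choose 2; 1->2 ok
  pos 11: y in {0,2}, choose 0; 2->0 ok
  pos 12: y in {0,2}, choose 2; 0->2 ok
  pos 13: y in {0,2}, choose 0; 2->0 ok
  pos 14: y in {0,2}, choose 2; 0->2 ok
  pos 15: y in {0,2}, choose 0; 2->0 ok
  pos 16: y in {0,2}, choose 0; 0->0 ok
  pos 17: y in {0,2}, choose 0; 0->0 ok
  pos 18: y in {0,2}, choose 0; 0->0 ok
  pos 19: y in {0,2}, choose 2; 0->2 ok
  pos 20: x in {1}, choose 1; 2->1 ok
  pos 21: y in {0,2}, choose 2; 1->2 ok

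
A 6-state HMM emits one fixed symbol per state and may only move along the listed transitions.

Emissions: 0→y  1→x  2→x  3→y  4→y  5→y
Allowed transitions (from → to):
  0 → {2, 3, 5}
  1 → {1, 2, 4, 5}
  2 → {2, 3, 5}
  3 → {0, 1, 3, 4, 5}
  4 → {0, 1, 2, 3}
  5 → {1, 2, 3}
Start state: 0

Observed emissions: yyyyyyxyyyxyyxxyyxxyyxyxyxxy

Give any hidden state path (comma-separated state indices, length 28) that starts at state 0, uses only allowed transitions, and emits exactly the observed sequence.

0,3,4,3,4,0,2,5,3,0,2,3,5,1,1,4,0,2,2,3,5,1,5,2,5,1,1,4

  pos 0: y in {0,3,4,5}, choose 0; start
  pos 1: y in {0,3,4,5}, choose 3; 0->3 ok
  pos 2: y in {0,3,4,5}, choose 4; 3->4 ok
  pos 3: y in {0,3,4,5}, choose 3; 4->3 ok
  pos 4: y in {0,3,4,5}, choose 4; 3->4 ok
  pos 5: y in {0,3,4,5}, choose 0; 4->0 ok
  pos 6: x in {1,2}, choose 2; 0->2 ok
  pos 7: y in {0,3,4,5}, choose 5; 2->5 ok
  pos 8: y in {0,3,4,5}, choose 3; 5->3 ok
  pos 9: y in {0,3,4,5}, choose 0; 3->0 ok
  pos 10: x in {1,2}, choose 2; 0->2 ok
  pos 11: y in {0,3,4,5}, choose 3; 2->3 ok
  pos 12: y in {0,3,4,5}, choose 5; 3->5 ok
  pos 13: x in {1,2}, choose 1; 5->1 ok
  pos 14: x in {1,2}, choose 1; 1->1 ok
  pos 15: y in {0,3,4,5}, choose 4; 1->4 ok
  pos 16: y in {0,3,4,5}, choose 0; 4->0 ok
  pos 17: x in {1,2}, choose 2; 0->2 ok
  pos 18: x in {1,2}, choose 2; 2->2 ok
  pos 19: y in {0,3,4,5}, choose 3; 2->3 ok
  pos 20: y in {0,3,4,5}, choose 5; 3->5 ok
  pos 21: x in {1,2}, choose 1; 5->1 ok
  pos 22: y in {0,3,4,5}, choose 5; 1->5 ok
  pos 23: x in {1,2}, choose 2; 5->2 ok
  pos 24: y in {0,3,4,5}, choose 5; 2->5 ok
  pos 25: x in {1,2}, choose 1; 5->1 ok
  pos 26: x in {1,2}, choose 1; 1->1 ok
  pos 27: y in {0,3,4,5}, choose 4; 1->4 ok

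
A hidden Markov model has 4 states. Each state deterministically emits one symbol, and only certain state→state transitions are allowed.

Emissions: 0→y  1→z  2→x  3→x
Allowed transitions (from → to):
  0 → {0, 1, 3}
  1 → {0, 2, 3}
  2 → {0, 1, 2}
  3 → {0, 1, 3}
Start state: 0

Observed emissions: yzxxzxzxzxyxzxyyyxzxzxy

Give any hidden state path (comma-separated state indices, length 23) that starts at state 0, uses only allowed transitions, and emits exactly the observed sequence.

  t0 'y' -> {0}, take 0 (start)
  t1 'z' -> {1}, take 1 (0->1 ok)
  t2 'x' -> {2,3}, take 2 (1->2 ok)
  t3 'x' -> {2,3}, take 2 (2->2 ok)
  t4 'z' -> {1}, take 1 (2->1 ok)
  t5 'x' -> {2,3}, take 2 (1->2 ok)
  t6 'z' -> {1}, take 1 (2->1 ok)
  t7 'x' -> {2,3}, take 3 (1->3 ok)
  t8 'z' -> {1}, take 1 (3->1 ok)
  t9 'x' -> {2,3}, take 2 (1->2 ok)
  t10 'y' -> {0}, take 0 (2->0 ok)
  t11 'x' -> {2,3}, take 3 (0->3 ok)
  t12 'z' -> {1}, take 1 (3->1 ok)
  t13 'x' -> {2,3}, take 3 (1->3 ok)
  t14 'y' -> {0}, take 0 (3->0 ok)
  t15 'y' -> {0}, take 0 (0->0 ok)
  t16 'y' -> {0}, take 0 (0->0 ok)
  t17 'x' -> {2,3}, take 3 (0->3 ok)
  t18 'z' -> {1}, take 1 (3->1 ok)
  t19 'x' -> {2,3}, take 2 (1->2 ok)
  t20 'z' -> {1}, take 1 (2->1 ok)
  t21 'x' -> {2,3}, take 2 (1->2 ok)
  t22 'y' -> {0}, take 0 (2->0 ok)

0,1,2,2,1,2,1,3,1,2,0,3,1,3,0,0,0,3,1,2,1,2,0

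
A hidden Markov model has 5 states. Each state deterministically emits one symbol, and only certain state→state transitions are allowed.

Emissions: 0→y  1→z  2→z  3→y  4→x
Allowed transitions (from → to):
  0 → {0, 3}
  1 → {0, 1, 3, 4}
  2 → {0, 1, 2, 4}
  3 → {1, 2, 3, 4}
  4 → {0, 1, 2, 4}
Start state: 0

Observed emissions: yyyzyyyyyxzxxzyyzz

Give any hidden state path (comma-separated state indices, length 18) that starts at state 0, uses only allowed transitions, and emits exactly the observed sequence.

0,0,3,1,0,3,3,3,3,4,1,4,4,2,0,3,1,1

  t0 'y' -> {0,3}, take 0 (start)
  t1 'y' -> {0,3}, take 0 (0->0 ok)
  t2 'y' -> {0,3}, take 3 (0->3 ok)
  t3 'z' -> {1,2}, take 1 (3->1 ok)
  t4 'y' -> {0,3}, take 0 (1->0 ok)
  t5 'y' -> {0,3}, take 3 (0->3 ok)
  t6 'y' -> {0,3}, take 3 (3->3 ok)
  t7 'y' -> {0,3}, take 3 (3->3 ok)
  t8 'y' -> {0,3}, take 3 (3->3 ok)
  t9 'x' -> {4}, take 4 (3->4 ok)
  t10 'z' -> {1,2}, take 1 (4->1 ok)
  t11 'x' -> {4}, take 4 (1->4 ok)
  t12 'x' -> {4}, take 4 (4->4 ok)
  t13 'z' -> {1,2}, take 2 (4->2 ok)
  t14 'y' -> {0,3}, take 0 (2->0 ok)
  t15 'y' -> {0,3}, take 3 (0->3 ok)
  t16 'z' -> {1,2}, take 1 (3->1 ok)
  t17 'z' -> {1,2}, take 1 (1->1 ok)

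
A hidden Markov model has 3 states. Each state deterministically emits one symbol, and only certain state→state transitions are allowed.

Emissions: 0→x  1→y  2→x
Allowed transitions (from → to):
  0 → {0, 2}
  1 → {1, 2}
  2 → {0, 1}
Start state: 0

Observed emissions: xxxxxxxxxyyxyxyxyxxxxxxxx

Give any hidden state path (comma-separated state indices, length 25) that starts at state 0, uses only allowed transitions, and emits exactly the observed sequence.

  t0 'x' -> {0,2}, take 0 (start)
  t1 'x' -> {0,2}, take 0 (0->0 ok)
  t2 'x' -> {0,2}, take 2 (0->2 ok)
  t3 'x' -> {0,2}, take 0 (2->0 ok)
  t4 'x' -> {0,2}, take 0 (0->0 ok)
  t5 'x' -> {0,2}, take 0 (0->0 ok)
  t6 'x' -> {0,2}, take 0 (0->0 ok)
  t7 'x' -> {0,2}, take 0 (0->0 ok)
  t8 'x' -> {0,2}, take 2 (0->2 ok)
  t9 'y' -> {1}, take 1 (2->1 ok)
  t10 'y' -> {1}, take 1 (1->1 ok)
  t11 'x' -> {0,2}, take 2 (1->2 ok)
  t12 'y' -> {1}, take 1 (2->1 ok)
  t13 'x' -> {0,2}, take 2 (1->2 ok)
  t14 'y' -> {1}, take 1 (2->1 ok)
  t15 'x' -> {0,2}, take 2 (1->2 ok)
  t16 'y' -> {1}, take 1 (2->1 ok)
  t17 'x' -> {0,2}, take 2 (1->2 ok)
  t18 'x' -> {0,2}, take 0 (2->0 ok)
  t19 'x' -> {0,2}, take 0 (0->0 ok)
  t20 'x' -> {0,2}, take 0 (0->0 ok)
  t21 'x' -> {0,2}, take 0 (0->0 ok)
  t22 'x' -> {0,2}, take 2 (0->2 ok)
  t23 'x' -> {0,2}, take 0 (2->0 ok)
  t24 'x' -> {0,2}, take 2 (0->2 ok)

0,0,2,0,0,0,0,0,2,1,1,2,1,2,1,2,1,2,0,0,0,0,2,0,2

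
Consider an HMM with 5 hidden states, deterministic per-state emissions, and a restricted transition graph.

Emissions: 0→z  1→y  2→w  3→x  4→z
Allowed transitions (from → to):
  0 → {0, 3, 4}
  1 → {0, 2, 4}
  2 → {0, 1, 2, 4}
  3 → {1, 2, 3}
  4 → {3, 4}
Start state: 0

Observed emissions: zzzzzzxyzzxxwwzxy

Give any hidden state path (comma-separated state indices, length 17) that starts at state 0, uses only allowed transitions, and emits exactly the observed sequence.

0,0,0,0,0,4,3,1,4,4,3,3,2,2,4,3,1

  pos 0: z in {0,4}, choose 0; start
  pos 1: z in {0,4}, choose 0; 0->0 ok
  pos 2: z in {0,4}, choose 0; 0->0 ok
  pos 3: z in {0,4}, choose 0; 0->0 ok
  pos 4: z in {0,4}, choose 0; 0->0 ok
  pos 5: z in {0,4}, choose 4; 0->4 ok
  pos 6: x in {3}, choose 3; 4->3 ok
  pos 7: y in {1}, choose 1; 3->1 ok
  pos 8: z in {0,4}, choose 4; 1->4 ok
  pos 9: z in {0,4}, choose 4; 4->4 ok
  pos 10: x in {3}, choose 3; 4->3 ok
  pos 11: x in {3}, choose 3; 3->3 ok
  pos 12: w in {2}, choose 2; 3->2 ok
  pos 13: w in {2}, choose 2; 2->2 ok
  pos 14: z in {0,4}, choose 4; 2->4 ok
  pos 15: x in {3}, choose 3; 4->3 ok
  pos 16: y in {1}, choose 1; 3->1 ok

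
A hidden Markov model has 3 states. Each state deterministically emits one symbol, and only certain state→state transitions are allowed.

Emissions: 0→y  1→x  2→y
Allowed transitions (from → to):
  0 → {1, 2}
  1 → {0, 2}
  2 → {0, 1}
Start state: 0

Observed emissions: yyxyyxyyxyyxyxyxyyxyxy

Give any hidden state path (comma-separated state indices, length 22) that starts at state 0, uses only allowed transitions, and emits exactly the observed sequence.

  [0] y  {0,2}  => 0  start
  [1] y  {0,2}  => 2  0->2 ok
  [2] x  {1}  => 1  2->1 ok
  [3] y  {0,2}  => 2  1->2 ok
  [4] y  {0,2}  => 0  2->0 ok
  [5] x  {1}  => 1  0->1 ok
  [6] y  {0,2}  => 2  1->2 ok
  [7] y  {0,2}  => 0  2->0 ok
  [8] x  {1}  => 1  0->1 ok
  [9] y  {0,2}  => 2  1->2 ok
  [10] y  {0,2}  => 0  2->0 ok
  [11] x  {1}  => 1  0->1 ok
  [12] y  {0,2}  => 2  1->2 ok
  [13] x  {1}  => 1  2->1 ok
  [14] y  {0,2}  => 2  1->2 ok
  [15] x  {1}  => 1  2->1 ok
  [16] y  {0,2}  => 0  1->0 ok
  [17] y  {0,2}  => 2  0->2 ok
  [18] x  {1}  => 1  2->1 ok
  [19] y  {0,2}  => 0  1->0 ok
  [20] x  {1}  => 1  0->1 ok
  [21] y  {0,2}  => 0  1->0 ok

0,2,1,2,0,1,2,0,1,2,0,1,2,1,2,1,0,2,1,0,1,0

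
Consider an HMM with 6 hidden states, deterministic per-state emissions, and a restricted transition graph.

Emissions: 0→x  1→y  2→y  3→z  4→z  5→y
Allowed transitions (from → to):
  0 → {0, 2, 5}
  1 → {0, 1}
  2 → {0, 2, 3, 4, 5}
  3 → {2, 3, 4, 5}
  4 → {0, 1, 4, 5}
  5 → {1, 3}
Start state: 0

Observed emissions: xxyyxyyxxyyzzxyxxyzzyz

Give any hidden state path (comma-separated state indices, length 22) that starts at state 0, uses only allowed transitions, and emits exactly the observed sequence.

  t0 'x' -> {0}, take 0 (start)
  t1 'x' -> {0}, take 0 (0->0 ok)
  t2 'y' -> {1,2,5}, take 5 (0->5 ok)
  t3 'y' -> {1,2,5}, take 1 (5->1 ok)
  t4 'x' -> {0}, take 0 (1->0 ok)
  t5 'y' -> {1,2,5}, take 2 (0->2 ok)
  t6 'y' -> {1,2,5}, take 2 (2->2 ok)
  t7 'x' -> {0}, take 0 (2->0 ok)
  t8 'x' -> {0}, take 0 (0->0 ok)
  t9 'y' -> {1,2,5}, take 2 (0->2 ok)
  t10 'y' -> {1,2,5}, take 5 (2->5 ok)
  t11 'z' -> {3,4}, take 3 (5->3 ok)
  t12 'z' -> {3,4}, take 4 (3->4 ok)
  t13 'x' -> {0}, take 0 (4->0 ok)
  t14 'y' -> {1,2,5}, take 2 (0->2 ok)
  t15 'x' -> {0}, take 0 (2->0 ok)
  t16 'x' -> {0}, take 0 (0->0 ok)
  t17 'y' -> {1,2,5}, take 5 (0->5 ok)
  t18 'z' -> {3,4}, take 3 (5->3 ok)
  t19 'z' -> {3,4}, take 3 (3->3 ok)
  t20 'y' -> {1,2,5}, take 5 (3->5 ok)
  t21 'z' -> {3,4}, take 3 (5->3 ok)

0,0,5,1,0,2,2,0,0,2,5,3,4,0,2,0,0,5,3,3,5,3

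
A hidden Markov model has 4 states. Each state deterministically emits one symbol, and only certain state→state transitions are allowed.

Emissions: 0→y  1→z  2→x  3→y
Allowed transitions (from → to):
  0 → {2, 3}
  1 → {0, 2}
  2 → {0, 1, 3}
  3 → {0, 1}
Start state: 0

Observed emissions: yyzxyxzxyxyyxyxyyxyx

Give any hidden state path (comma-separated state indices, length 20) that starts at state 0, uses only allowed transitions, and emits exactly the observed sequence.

  [0] y  {0,3}  => 0  start
  [1] y  {0,3}  => 3  0->3 ok
  [2] z  {1}  => 1  3->1 ok
  [3] x  {2}  => 2  1->2 ok
  [4] y  {0,3}  => 0  2->0 ok
  [5] x  {2}  => 2  0->2 ok
  [6] z  {1}  => 1  2->1 ok
  [7] x  {2}  => 2  1->2 ok
  [8] y  {0,3}  => 0  2->0 ok
  [9] x  {2}  => 2  0->2 ok
  [10] y  {0,3}  => 3  2->3 ok
  [11] y  {0,3}  => 0  3->0 ok
  [12] x  {2}  => 2  0->2 ok
  [13] y  {0,3}  => 0  2->0 ok
  [14] x  {2}  => 2  0->2 ok
  [15] y  {0,3}  => 3  2->3 ok
  [16] y  {0,3}  => 0  3->0 ok
  [17] x  {2}  => 2  0->2 ok
  [18] y  {0,3}  => 0  2->0 ok
  [19] x  {2}  => 2  0->2 ok

0,3,1,2,0,2,1,2,0,2,3,0,2,0,2,3,0,2,0,2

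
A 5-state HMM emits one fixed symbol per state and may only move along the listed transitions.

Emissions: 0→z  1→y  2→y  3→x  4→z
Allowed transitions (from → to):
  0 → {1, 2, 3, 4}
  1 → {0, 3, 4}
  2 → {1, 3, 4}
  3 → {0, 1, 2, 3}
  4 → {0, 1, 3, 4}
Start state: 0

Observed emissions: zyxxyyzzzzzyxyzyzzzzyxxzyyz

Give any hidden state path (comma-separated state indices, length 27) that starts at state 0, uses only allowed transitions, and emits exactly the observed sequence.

0,2,3,3,2,1,4,0,4,0,4,1,3,1,0,1,4,0,4,0,1,3,3,0,2,1,0

  [0] z  {0,4}  => 0  start
  [1] y  {1,2}  => 2  0->2 ok
  [2] x  {3}  => 3  2->3 ok
  [3] x  {3}  => 3  3->3 ok
  [4] y  {1,2}  => 2  3->2 ok
  [5] y  {1,2}  => 1  2->1 ok
  [6] z  {0,4}  => 4  1->4 ok
  [7] z  {0,4}  => 0  4->0 ok
  [8] z  {0,4}  => 4  0->4 ok
  [9] z  {0,4}  => 0  4->0 ok
  [10] z  {0,4}  => 4  0->4 ok
  [11] y  {1,2}  => 1  4->1 ok
  [12] x  {3}  => 3  1->3 ok
  [13] y  {1,2}  => 1  3->1 ok
  [14] z  {0,4}  => 0  1->0 ok
  [15] y  {1,2}  => 1  0->1 ok
  [16] z  {0,4}  => 4  1->4 ok
  [17] z  {0,4}  => 0  4->0 ok
  [18] z  {0,4}  => 4  0->4 ok
  [19] z  {0,4}  => 0  4->0 ok
  [20] y  {1,2}  => 1  0->1 ok
  [21] x  {3}  => 3  1->3 ok
  [22] x  {3}  => 3  3->3 ok
  [23] z  {0,4}  => 0  3->0 ok
  [24] y  {1,2}  => 2  0->2 ok
  [25] y  {1,2}  => 1  2->1 ok
  [26] z  {0,4}  => 0  1->0 ok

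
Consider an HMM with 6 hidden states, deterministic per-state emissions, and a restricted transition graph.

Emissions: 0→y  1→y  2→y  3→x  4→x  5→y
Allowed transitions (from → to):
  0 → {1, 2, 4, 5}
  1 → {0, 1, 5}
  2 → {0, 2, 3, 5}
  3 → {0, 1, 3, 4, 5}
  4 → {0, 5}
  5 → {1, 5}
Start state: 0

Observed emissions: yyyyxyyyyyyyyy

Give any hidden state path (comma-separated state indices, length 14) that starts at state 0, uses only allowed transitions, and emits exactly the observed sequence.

  t0 'y' -> {0,1,2,5}, take 0 (start)
  t1 'y' -> {0,1,2,5}, take 1 (0->1 ok)
  t2 'y' -> {0,1,2,5}, take 1 (1->1 ok)
  t3 'y' -> {0,1,2,5}, take 0 (1->0 ok)
  t4 'x' -> {3,4}, take 4 (0->4 ok)
  t5 'y' -> {0,1,2,5}, take 5 (4->5 ok)
  t6 'y' -> {0,1,2,5}, take 5 (5->5 ok)
  t7 'y' -> {0,1,2,5}, take 5 (5->5 ok)
  t8 'y' -> {0,1,2,5}, take 1 (5->1 ok)
  t9 'y' -> {0,1,2,5}, take 1 (1->1 ok)
  t10 'y' -> {0,1,2,5}, take 1 (1->1 ok)
  t11 'y' -> {0,1,2,5}, take 1 (1->1 ok)
  t12 'y' -> {0,1,2,5}, take 0 (1->0 ok)
  t13 'y' -> {0,1,2,5}, take 5 (0->5 ok)

0,1,1,0,4,5,5,5,1,1,1,1,0,5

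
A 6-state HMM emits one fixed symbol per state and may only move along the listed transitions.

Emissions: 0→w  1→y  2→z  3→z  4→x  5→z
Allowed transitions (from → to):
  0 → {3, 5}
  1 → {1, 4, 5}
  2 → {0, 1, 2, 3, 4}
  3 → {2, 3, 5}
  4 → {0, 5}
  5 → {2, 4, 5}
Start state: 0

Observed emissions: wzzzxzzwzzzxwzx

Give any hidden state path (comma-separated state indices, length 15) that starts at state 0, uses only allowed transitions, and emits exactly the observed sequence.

  pos 0: w in {0}, choose 0; start
  pos 1: z in {2,3,5}, choose 3; 0->3 ok
  pos 2: z in {2,3,5}, choose 5; 3->5 ok
  pos 3: z in {2,3,5}, choose 5; 5->5 ok
  pos 4: x in {4}, choose 4; 5->4 ok
  pos 5: z in {2,3,5}, choose 5; 4->5 ok
  pos 6: z in {2,3,5}, choose 2; 5->2 ok
  pos 7: w in {0}, choose 0; 2->0 ok
  pos 8: z in {2,3,5}, choose 3; 0->3 ok
  pos 9: z in {2,3,5}, choose 5; 3->5 ok
  pos 10: z in {2,3,5}, choose 5; 5->5 ok
  pos 11: x in {4}, choose 4; 5->4 ok
  pos 12: w in {0}, choose 0; 4->0 ok
  pos 13: z in {2,3,5}, choose 5; 0->5 ok
  pos 14: x in {4}, choose 4; 5->4 ok

0,3,5,5,4,5,2,0,3,5,5,4,0,5,4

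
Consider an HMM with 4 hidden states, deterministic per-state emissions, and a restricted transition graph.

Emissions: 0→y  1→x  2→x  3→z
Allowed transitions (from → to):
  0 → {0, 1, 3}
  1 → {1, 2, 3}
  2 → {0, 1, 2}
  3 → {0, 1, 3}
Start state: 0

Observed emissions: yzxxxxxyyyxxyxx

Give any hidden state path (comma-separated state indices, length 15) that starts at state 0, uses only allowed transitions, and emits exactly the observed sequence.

  t0 'y' -> {0}, take 0 (start)
  t1 'z' -> {3}, take 3 (0->3 ok)
  t2 'x' -> {1,2}, take 1 (3->1 ok)
  t3 'x' -> {1,2}, take 1 (1->1 ok)
  t4 'x' -> {1,2}, take 2 (1->2 ok)
  t5 'x' -> {1,2}, take 1 (2->1 ok)
  t6 'x' -> {1,2}, take 2 (1->2 ok)
  t7 'y' -> {0}, take 0 (2->0 ok)
  t8 'y' -> {0}, take 0 (0->0 ok)
  t9 'y' -> {0}, take 0 (0->0 ok)
  t10 'x' -> {1,2}, take 1 (0->1 ok)
  t11 'x' -> {1,2}, take 2 (1->2 ok)
  t12 'y' -> {0}, take 0 (2->0 ok)
  t13 'x' -> {1,2}, take 1 (0->1 ok)
  t14 'x' -> {1,2}, take 2 (1->2 ok)

0,3,1,1,2,1,2,0,0,0,1,2,0,1,2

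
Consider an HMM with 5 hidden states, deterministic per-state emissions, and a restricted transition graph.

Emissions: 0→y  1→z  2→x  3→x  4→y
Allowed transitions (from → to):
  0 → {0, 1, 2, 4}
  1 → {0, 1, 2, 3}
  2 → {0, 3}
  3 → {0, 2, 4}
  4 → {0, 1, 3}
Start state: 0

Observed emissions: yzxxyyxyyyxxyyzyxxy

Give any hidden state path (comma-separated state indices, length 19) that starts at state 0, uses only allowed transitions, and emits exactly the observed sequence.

  [0] y  {0,4}  => 0  start
  [1] z  {1}  => 1  0->1 ok
  [2] x  {2,3}  => 2  1->2 ok
  [3] x  {2,3}  => 3  2->3 ok
  [4] y  {0,4}  => 4  3->4 ok
  [5] y  {0,4}  => 0  4->0 ok
  [6] x  {2,3}  => 2  0->2 ok
  [7] y  {0,4}  => 0  2->0 ok
  [8] y  {0,4}  => 0  0->0 ok
  [9] y  {0,4}  => 4  0->4 ok
  [10] x  {2,3}  => 3  4->3 ok
  [11] x  {2,3}  => 2  3->2 ok
  [12] y  {0,4}  => 0  2->0 ok
  [13] y  {0,4}  => 4  0->4 ok
  [14] z  {1}  => 1  4->1 ok
  [15] y  {0,4}  => 0  1->0 ok
  [16] x  {2,3}  => 2  0->2 ok
  [17] x  {2,3}  => 3  2->3 ok
  [18] y  {0,4}  => 0  3->0 ok

0,1,2,3,4,0,2,0,0,4,3,2,0,4,1,0,2,3,0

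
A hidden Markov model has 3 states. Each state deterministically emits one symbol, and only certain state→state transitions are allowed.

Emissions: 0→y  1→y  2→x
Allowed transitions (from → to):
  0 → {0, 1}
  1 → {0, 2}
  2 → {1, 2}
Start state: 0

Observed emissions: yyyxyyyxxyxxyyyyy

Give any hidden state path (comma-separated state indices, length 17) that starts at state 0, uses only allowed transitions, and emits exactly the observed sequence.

  t0 'y' -> {0,1}, take 0 (start)
  t1 'y' -> {0,1}, take 0 (0->0 ok)
  t2 'y' -> {0,1}, take 1 (0->1 ok)
  t3 'x' -> {2}, take 2 (1->2 ok)
  t4 'y' -> {0,1}, take 1 (2->1 ok)
  t5 'y' -> {0,1}, take 0 (1->0 ok)
  t6 'y' -> {0,1}, take 1 (0->1 ok)
  t7 'x' -> {2}, take 2 (1->2 ok)
  t8 'x' -> {2}, take 2 (2->2 ok)
  t9 'y' -> {0,1}, take 1 (2->1 ok)
  t10 'x' -> {2}, take 2 (1->2 ok)
  t11 'x' -> {2}, take 2 (2->2 ok)
  t12 'y' -> {0,1}, take 1 (2->1 ok)
  t13 'y' -> {0,1}, take 0 (1->0 ok)
  t14 'y' -> {0,1}, take 0 (0->0 ok)
  t15 'y' -> {0,1}, take 0 (0->0 ok)
  t16 'y' -> {0,1}, take 1 (0->1 ok)

0,0,1,2,1,0,1,2,2,1,2,2,1,0,0,0,1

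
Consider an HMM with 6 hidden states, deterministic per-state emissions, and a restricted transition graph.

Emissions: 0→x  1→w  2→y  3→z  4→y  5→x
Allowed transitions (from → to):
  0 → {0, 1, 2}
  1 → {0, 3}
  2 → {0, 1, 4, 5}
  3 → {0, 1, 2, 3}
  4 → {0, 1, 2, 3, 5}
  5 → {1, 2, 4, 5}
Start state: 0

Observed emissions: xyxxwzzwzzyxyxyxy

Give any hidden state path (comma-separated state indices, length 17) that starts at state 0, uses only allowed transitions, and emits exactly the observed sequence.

0,2,0,0,1,3,3,1,3,3,2,0,2,5,2,0,2

  pos 0: x in {0,5}, choose 0; start
  pos 1: y in {2,4}, choose 2; 0->2 ok
  pos 2: x in {0,5}, choose 0; 2->0 ok
  pos 3: x in {0,5}, choose 0; 0->0 ok
  pos 4: w in {1}, choose 1; 0->1 ok
  pos 5: z in {3}, choose 3; 1->3 ok
  pos 6: z in {3}, choose 3; 3->3 ok
  pos 7: w in {1}, choose 1; 3->1 ok
  pos 8: z in {3}, choose 3; 1->3 ok
  pos 9: z in {3}, choose 3; 3->3 ok
  pos 10: y in {2,4}, choose 2; 3->2 ok
  pos 11: x in {0,5}, choose 0; 2->0 ok
  pos 12: y in {2,4}, choose 2; 0->2 ok
  pos 13: x in {0,5}, choose 5; 2->5 ok
  pos 14: y in {2,4}, choose 2; 5->2 ok
  pos 15: x in {0,5}, choose 0; 2->0 ok
  pos 16: y in {2,4}, choose 2; 0->2 ok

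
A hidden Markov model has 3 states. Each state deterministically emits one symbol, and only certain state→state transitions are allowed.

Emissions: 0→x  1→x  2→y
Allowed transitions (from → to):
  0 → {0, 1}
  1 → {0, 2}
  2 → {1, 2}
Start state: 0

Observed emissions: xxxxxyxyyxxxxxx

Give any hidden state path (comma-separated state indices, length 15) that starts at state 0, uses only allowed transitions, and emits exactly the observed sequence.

0,1,0,0,1,2,1,2,2,1,0,1,0,0,1

  0: obs=x cand={0,1} pick 0 [start]
  1: obs=x cand={0,1} pick 1 [0->1 ok]
  2: obs=x cand={0,1} pick 0 [1->0 ok]
  3: obs=x cand={0,1} pick 0 [0->0 ok]
  4: obs=x cand={0,1} pick 1 [0->1 ok]
  5: obs=y cand={2} pick 2 [1->2 ok]
  6: obs=x cand={0,1} pick 1 [2->1 ok]
  7: obs=y cand={2} pick 2 [1->2 ok]
  8: obs=y cand={2} pick 2 [2->2 ok]
  9: obs=x cand={0,1} pick 1 [2->1 ok]
  10: obs=x cand={0,1} pick 0 [1->0 ok]
  11: obs=x cand={0,1} pick 1 [0->1 ok]
  12: obs=x cand={0,1} pick 0 [1->0 ok]
  13: obs=x cand={0,1} pick 0 [0->0 ok]
  14: obs=x cand={0,1} pick 1 [0->1 ok]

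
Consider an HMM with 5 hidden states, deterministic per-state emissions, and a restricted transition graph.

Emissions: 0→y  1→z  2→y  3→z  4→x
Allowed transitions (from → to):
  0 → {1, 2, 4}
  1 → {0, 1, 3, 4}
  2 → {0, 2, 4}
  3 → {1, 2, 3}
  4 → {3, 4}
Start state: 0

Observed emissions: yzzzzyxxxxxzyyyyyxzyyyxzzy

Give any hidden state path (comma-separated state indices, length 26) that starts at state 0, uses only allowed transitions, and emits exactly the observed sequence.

0,1,3,1,1,0,4,4,4,4,4,3,2,2,2,2,0,4,3,2,0,2,4,3,3,2

  pos 0: y in {0,2}, choose 0; start
  pos 1: z in {1,3}, choose 1; 0->1 ok
  pos 2: z in {1,3}, choose 3; 1->3 ok
  pos 3: z in {1,3}, choose 1; 3->1 ok
  pos 4: z in {1,3}, choose 1; 1->1 ok
  pos 5: y in {0,2}, choose 0; 1->0 ok
  pos 6: x in {4}, choose 4; 0->4 ok
  pos 7: x in {4}, choose 4; 4->4 ok
  pos 8: x in {4}, choose 4; 4->4 ok
  pos 9: x in {4}, choose 4; 4->4 ok
  pos 10: x in {4}, choose 4; 4->4 ok
  pos 11: z in {1,3}, choose 3; 4->3 ok
  pos 12: y in {0,2}, choose 2; 3->2 ok
  pos 13: y in {0,2}, choose 2; 2->2 ok
  pos 14: y in {0,2}, choose 2; 2->2 ok
  pos 15: y in {0,2}, choose 2; 2->2 ok
  pos 16: y in {0,2}, choose 0; 2->0 ok
  pos 17: x in {4}, choose 4; 0->4 ok
  pos 18: z in {1,3}, choose 3; 4->3 ok
  pos 19: y in {0,2}, choose 2; 3->2 ok
  pos 20: y in {0,2}, choose 0; 2->0 ok
  pos 21: y in {0,2}, choose 2; 0->2 ok
  pos 22: x in {4}, choose 4; 2->4 ok
  pos 23: z in {1,3}, choose 3; 4->3 ok
  pos 24: z in {1,3}, choose 3; 3->3 ok
  pos 25: y in {0,2}, choose 2; 3->2 ok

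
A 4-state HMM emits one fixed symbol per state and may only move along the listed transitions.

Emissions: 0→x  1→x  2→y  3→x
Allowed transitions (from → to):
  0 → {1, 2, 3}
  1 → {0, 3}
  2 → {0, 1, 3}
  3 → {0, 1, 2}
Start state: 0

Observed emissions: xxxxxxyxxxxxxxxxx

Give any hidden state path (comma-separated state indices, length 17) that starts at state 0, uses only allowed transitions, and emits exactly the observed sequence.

0,1,3,0,1,0,2,3,1,3,1,0,1,0,3,0,1

  [0] x  {0,1,3}  => 0  start
  [1] x  {0,1,3}  => 1  0->1 ok
  [2] x  {0,1,3}  => 3  1->3 ok
  [3] x  {0,1,3}  => 0  3->0 ok
  [4] x  {0,1,3}  => 1  0->1 ok
  [5] x  {0,1,3}  => 0  1->0 ok
  [6] y  {2}  => 2  0->2 ok
  [7] x  {0,1,3}  => 3  2->3 ok
  [8] x  {0,1,3}  => 1  3->1 ok
  [9] x  {0,1,3}  => 3  1->3 ok
  [10] x  {0,1,3}  => 1  3->1 ok
  [11] x  {0,1,3}  => 0  1->0 ok
  [12] x  {0,1,3}  => 1  0->1 ok
  [13] x  {0,1,3}  => 0  1->0 ok
  [14] x  {0,1,3}  => 3  0->3 ok
  [15] x  {0,1,3}  => 0  3->0 ok
  [16] x  {0,1,3}  => 1  0->1 ok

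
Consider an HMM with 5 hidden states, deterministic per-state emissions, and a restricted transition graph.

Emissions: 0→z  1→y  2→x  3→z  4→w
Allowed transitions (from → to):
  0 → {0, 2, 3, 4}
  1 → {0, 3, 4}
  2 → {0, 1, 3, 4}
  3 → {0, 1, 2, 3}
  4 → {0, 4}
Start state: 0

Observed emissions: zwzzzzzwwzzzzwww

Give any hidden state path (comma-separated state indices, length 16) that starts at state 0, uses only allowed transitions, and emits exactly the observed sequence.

0,4,0,0,0,3,0,4,4,0,3,0,0,4,4,4

  0: obs=z cand={0,3} pick 0 [start]
  1: obs=w cand={4} pick 4 [0->4 ok]
  2: obs=z cand={0,3} pick 0 [4->0 ok]
  3: obs=z cand={0,3} pick 0 [0->0 ok]
  4: obs=z cand={0,3} pick 0 [0->0 ok]
  5: obs=z cand={0,3} pick 3 [0->3 ok]
  6: obs=z cand={0,3} pick 0 [3->0 ok]
  7: obs=w cand={4} pick 4 [0->4 ok]
  8: obs=w cand={4} pick 4 [4->4 ok]
  9: obs=z cand={0,3} pick 0 [4->0 ok]
  10: obs=z cand={0,3} pick 3 [0->3 ok]
  11: obs=z cand={0,3} pick 0 [3->0 ok]
  12: obs=z cand={0,3} pick 0 [0->0 ok]
  13: obs=w cand={4} pick 4 [0->4 ok]
  14: obs=w cand={4} pick 4 [4->4 ok]
  15: obs=w cand={4} pick 4 [4->4 ok]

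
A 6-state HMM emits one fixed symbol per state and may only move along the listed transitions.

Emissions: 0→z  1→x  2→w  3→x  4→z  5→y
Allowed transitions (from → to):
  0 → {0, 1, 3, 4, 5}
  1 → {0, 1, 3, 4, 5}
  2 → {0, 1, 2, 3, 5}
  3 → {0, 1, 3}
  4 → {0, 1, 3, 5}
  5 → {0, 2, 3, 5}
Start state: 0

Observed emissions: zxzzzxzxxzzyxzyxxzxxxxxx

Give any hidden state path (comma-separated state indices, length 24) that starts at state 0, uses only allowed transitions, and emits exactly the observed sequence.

  t0 'z' -> {0,4}, take 0 (start)
  t1 'x' -> {1,3}, take 3 (0->3 ok)
  t2 'z' -> {0,4}, take 0 (3->0 ok)
  t3 'z' -> {0,4}, take 0 (0->0 ok)
  t4 'z' -> {0,4}, take 4 (0->4 ok)
  t5 'x' -> {1,3}, take 3 (4->3 ok)
  t6 'z' -> {0,4}, take 0 (3->0 ok)
  t7 'x' -> {1,3}, take 3 (0->3 ok)
  t8 'x' -> {1,3}, take 3 (3->3 ok)
  t9 'z' -> {0,4}, take 0 (3->0 ok)
  t10 'z' -> {0,4}, take 0 (0->0 ok)
  t11 'y' -> {5}, take 5 (0->5 ok)
  t12 'x' -> {1,3}, take 3 (5->3 ok)
  t13 'z' -> {0,4}, take 0 (3->0 ok)
  t14 'y' -> {5}, take 5 (0->5 ok)
  t15 'x' -> {1,3}, take 3 (5->3 ok)
  t16 'x' -> {1,3}, take 1 (3->1 ok)
  t17 'z' -> {0,4}, take 0 (1->0 ok)
  t18 'x' -> {1,3}, take 3 (0->3 ok)
  t19 'x' -> {1,3}, take 3 (3->3 ok)
  t20 'x' -> {1,3}, take 1 (3->1 ok)
  t21 'x' -> {1,3}, take 3 (1->3 ok)
  t22 'x' -> {1,3}, take 3 (3->3 ok)
  t23 'x' -> {1,3}, take 1 (3->1 ok)

0,3,0,0,4,3,0,3,3,0,0,5,3,0,5,3,1,0,3,3,1,3,3,1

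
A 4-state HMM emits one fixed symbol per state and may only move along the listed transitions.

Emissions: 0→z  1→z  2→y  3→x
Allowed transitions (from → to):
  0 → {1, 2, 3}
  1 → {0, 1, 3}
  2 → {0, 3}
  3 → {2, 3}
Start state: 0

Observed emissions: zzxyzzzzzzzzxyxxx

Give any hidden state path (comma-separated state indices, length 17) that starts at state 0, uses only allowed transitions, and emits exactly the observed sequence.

  t0 'z' -> {0,1}, take 0 (start)
  t1 'z' -> {0,1}, take 1 (0->1 ok)
  t2 'x' -> {3}, take 3 (1->3 ok)
  t3 'y' -> {2}, take 2 (3->2 ok)
  t4 'z' -> {0,1}, take 0 (2->0 ok)
  t5 'z' -> {0,1}, take 1 (0->1 ok)
  t6 'z' -> {0,1}, take 1 (1->1 ok)
  t7 'z' -> {0,1}, take 1 (1->1 ok)
  t8 'z' -> {0,1}, take 0 (1->0 ok)
  t9 'z' -> {0,1}, take 1 (0->1 ok)
  t10 'z' -> {0,1}, take 1 (1->1 ok)
  t11 'z' -> {0,1}, take 0 (1->0 ok)
  t12 'x' -> {3}, take 3 (0->3 ok)
  t13 'y' -> {2}, take 2 (3->2 ok)
  t14 'x' -> {3}, take 3 (2->3 ok)
  t15 'x' -> {3}, take 3 (3->3 ok)
  t16 'x' -> {3}, take 3 (3->3 ok)

0,1,3,2,0,1,1,1,0,1,1,0,3,2,3,3,3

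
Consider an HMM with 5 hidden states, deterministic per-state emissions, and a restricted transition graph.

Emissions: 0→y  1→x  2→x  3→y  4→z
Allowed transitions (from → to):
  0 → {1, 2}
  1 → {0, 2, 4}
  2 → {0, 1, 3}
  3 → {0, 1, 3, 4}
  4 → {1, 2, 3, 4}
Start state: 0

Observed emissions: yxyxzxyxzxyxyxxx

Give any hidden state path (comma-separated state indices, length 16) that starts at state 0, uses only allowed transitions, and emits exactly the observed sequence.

0,1,0,1,4,2,0,1,4,2,0,2,0,2,1,2

  [0] y  {0,3}  => 0  start
  [1] x  {1,2}  => 1  0->1 ok
  [2] y  {0,3}  => 0  1->0 ok
  [3] x  {1,2}  => 1  0->1 ok
  [4] z  {4}  => 4  1->4 ok
  [5] x  {1,2}  => 2  4->2 ok
  [6] y  {0,3}  => 0  2->0 ok
  [7] x  {1,2}  => 1  0->1 ok
  [8] z  {4}  => 4  1->4 ok
  [9] x  {1,2}  => 2  4->2 ok
  [10] y  {0,3}  => 0  2->0 ok
  [11] x  {1,2}  => 2  0->2 ok
  [12] y  {0,3}  => 0  2->0 ok
  [13] x  {1,2}  => 2  0->2 ok
  [14] x  {1,2}  => 1  2->1 ok
  [15] x  {1,2}  => 2  1->2 ok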